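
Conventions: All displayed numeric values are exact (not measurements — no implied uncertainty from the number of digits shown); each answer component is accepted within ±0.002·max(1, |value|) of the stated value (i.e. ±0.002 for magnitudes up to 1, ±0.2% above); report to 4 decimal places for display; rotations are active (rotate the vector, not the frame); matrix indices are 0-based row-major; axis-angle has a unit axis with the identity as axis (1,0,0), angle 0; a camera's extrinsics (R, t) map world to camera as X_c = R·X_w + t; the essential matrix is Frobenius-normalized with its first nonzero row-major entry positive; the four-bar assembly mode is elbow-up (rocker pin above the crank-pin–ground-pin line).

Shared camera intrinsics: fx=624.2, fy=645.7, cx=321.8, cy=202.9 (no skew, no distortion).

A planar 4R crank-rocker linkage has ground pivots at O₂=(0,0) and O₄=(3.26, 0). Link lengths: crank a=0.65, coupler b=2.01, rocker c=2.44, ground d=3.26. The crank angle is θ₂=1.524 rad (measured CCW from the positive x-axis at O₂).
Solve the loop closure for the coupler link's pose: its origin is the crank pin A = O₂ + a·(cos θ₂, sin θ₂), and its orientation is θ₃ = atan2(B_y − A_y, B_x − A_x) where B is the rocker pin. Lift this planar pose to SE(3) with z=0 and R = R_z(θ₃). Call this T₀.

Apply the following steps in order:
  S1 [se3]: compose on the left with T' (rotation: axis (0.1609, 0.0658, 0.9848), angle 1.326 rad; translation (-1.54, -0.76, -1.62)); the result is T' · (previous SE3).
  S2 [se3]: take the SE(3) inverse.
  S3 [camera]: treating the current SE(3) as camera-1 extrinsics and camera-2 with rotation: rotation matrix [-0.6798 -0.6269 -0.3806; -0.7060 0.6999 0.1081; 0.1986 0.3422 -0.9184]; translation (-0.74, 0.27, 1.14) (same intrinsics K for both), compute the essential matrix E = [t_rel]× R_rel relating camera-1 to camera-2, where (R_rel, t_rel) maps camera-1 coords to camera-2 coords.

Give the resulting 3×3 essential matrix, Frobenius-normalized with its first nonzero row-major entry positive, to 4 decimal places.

matrix = [0.4057 0.3274 0.2321; 0.2330 -0.5658 -0.1691; -0.5059 0.0826 -0.0925]

source (fourbar_fk): coupler pose = R=[0.8072 -0.5903 0.0000; 0.5903 0.8072 0.0000; 0.0000 0.0000 1.0000], t=(0.0304, 0.6493, 0.0000)
after S1 (compose_se3): R=[-0.3479 -0.9193 0.1839; 0.9226 -0.3705 -0.1070; 0.1665 0.1324 0.9771], t=(-2.1472, -0.5712, -1.4851)
after S2 (invert_se3): R=[-0.3479 0.9226 0.1665; -0.9193 -0.3705 0.1324; 0.1839 -0.1070 0.9771], t=(0.0274, -1.9889, 1.7848)
after S3 (essential): [0.4057 0.3274 0.2321; 0.2330 -0.5658 -0.1691; -0.5059 0.0826 -0.0925]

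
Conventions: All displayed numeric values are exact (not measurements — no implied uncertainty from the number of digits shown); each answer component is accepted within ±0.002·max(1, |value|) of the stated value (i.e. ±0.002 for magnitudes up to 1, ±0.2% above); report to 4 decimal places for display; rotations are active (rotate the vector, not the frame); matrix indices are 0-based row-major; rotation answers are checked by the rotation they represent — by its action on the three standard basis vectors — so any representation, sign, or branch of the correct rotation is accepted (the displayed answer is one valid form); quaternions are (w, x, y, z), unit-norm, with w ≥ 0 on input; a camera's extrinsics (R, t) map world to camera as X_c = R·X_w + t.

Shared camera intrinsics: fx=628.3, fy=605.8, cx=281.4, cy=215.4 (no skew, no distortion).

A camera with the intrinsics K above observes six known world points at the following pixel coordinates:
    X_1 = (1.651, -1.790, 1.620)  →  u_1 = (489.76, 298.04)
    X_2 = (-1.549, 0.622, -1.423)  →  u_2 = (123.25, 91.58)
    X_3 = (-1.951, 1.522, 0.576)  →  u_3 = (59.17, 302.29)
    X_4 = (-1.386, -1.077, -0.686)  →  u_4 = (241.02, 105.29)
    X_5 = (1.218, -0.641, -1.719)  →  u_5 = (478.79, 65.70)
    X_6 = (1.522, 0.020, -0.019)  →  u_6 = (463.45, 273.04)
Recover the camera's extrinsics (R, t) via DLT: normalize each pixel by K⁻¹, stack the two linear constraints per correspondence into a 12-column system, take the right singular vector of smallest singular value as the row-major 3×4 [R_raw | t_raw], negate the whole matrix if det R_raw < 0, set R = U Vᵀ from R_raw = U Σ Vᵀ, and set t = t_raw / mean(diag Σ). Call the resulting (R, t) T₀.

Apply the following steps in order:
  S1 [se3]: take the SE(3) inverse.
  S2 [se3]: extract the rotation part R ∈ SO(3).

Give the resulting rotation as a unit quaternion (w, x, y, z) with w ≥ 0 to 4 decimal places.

source (pnp_recover): camera pose = R=[0.8856 -0.4644 0.0018; 0.2525 0.4848 0.8374; -0.3898 -0.7411 0.5466], t=(0.2700, 0.1500, 6.1697)
after S1 (invert_se3): R=[0.8856 0.2525 -0.3898; -0.4644 0.4848 -0.7411; 0.0018 0.8374 0.5466], t=(2.1279, 4.6253, -3.4984)
after S2 (rot_of_se3): [0.8856 0.2525 -0.3898; -0.4644 0.4848 -0.7411; 0.0018 0.8374 0.5466]

rotation (quat) = (0.8540, 0.4621, -0.1146, -0.2099)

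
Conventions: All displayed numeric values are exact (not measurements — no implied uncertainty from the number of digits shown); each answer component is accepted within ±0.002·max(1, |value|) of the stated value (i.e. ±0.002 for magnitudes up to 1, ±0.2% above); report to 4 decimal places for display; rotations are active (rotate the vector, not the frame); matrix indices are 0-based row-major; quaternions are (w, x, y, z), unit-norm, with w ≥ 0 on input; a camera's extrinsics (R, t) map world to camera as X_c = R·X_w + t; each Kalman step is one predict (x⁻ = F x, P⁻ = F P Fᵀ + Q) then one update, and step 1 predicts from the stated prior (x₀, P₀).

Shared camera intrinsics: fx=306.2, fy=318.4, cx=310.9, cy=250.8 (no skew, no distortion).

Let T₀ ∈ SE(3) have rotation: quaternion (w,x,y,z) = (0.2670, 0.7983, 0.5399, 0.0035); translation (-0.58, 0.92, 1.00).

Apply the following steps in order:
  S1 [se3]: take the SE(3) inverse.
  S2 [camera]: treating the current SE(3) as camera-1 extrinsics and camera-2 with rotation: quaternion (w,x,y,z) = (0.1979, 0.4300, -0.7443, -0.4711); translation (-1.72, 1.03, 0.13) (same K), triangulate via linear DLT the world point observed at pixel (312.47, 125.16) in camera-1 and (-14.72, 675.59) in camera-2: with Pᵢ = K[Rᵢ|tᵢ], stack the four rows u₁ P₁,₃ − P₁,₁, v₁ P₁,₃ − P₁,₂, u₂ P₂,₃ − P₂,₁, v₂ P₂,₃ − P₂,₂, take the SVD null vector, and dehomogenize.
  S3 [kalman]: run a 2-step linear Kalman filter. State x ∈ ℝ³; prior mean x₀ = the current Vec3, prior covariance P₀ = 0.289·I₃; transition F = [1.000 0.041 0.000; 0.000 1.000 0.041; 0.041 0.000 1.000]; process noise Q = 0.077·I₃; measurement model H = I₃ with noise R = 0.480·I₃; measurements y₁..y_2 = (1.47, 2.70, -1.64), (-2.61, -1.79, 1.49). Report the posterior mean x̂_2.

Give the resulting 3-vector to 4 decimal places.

after S1 (invert_se3): R=[0.4170 0.8638 -0.2827; 0.8601 -0.2745 0.4300; 0.2939 -0.4225 -0.8574], t=(-0.2701, 0.3213, 1.4165)
after S2 (triangulate): (-0.6558, 0.3786, -0.7978)
after S3 (kf_track): (-0.7631, 0.1631, -0.2154)

result = (-0.7631, 0.1631, -0.2154)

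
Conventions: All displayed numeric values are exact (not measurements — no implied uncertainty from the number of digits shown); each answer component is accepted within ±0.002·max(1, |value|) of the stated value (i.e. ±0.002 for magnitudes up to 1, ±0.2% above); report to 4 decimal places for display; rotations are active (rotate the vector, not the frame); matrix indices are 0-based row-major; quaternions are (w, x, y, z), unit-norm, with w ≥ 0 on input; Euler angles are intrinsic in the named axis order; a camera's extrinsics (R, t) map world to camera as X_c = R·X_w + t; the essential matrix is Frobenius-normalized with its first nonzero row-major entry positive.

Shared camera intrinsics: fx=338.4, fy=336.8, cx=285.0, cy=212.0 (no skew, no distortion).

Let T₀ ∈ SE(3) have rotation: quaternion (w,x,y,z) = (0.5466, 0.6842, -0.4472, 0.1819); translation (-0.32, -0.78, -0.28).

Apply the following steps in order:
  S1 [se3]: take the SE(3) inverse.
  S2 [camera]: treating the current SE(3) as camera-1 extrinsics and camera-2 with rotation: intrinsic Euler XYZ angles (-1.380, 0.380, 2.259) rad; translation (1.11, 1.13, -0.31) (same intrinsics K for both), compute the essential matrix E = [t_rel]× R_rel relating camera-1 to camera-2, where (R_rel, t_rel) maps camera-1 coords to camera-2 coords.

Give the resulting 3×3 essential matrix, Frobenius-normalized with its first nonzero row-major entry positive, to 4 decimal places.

after S1 (invert_se3): R=[0.5338 -0.4131 0.7378; -0.8108 -0.0025 0.5853; -0.2400 -0.9107 -0.3363], t=(0.0552, -0.0975, -0.8813)
after S2 (essential): [0.0713 0.2064 -0.2419; 0.2731 -0.5913 0.1590; 0.4497 -0.0143 -0.4918]

matrix = [0.0713 0.2064 -0.2419; 0.2731 -0.5913 0.1590; 0.4497 -0.0143 -0.4918]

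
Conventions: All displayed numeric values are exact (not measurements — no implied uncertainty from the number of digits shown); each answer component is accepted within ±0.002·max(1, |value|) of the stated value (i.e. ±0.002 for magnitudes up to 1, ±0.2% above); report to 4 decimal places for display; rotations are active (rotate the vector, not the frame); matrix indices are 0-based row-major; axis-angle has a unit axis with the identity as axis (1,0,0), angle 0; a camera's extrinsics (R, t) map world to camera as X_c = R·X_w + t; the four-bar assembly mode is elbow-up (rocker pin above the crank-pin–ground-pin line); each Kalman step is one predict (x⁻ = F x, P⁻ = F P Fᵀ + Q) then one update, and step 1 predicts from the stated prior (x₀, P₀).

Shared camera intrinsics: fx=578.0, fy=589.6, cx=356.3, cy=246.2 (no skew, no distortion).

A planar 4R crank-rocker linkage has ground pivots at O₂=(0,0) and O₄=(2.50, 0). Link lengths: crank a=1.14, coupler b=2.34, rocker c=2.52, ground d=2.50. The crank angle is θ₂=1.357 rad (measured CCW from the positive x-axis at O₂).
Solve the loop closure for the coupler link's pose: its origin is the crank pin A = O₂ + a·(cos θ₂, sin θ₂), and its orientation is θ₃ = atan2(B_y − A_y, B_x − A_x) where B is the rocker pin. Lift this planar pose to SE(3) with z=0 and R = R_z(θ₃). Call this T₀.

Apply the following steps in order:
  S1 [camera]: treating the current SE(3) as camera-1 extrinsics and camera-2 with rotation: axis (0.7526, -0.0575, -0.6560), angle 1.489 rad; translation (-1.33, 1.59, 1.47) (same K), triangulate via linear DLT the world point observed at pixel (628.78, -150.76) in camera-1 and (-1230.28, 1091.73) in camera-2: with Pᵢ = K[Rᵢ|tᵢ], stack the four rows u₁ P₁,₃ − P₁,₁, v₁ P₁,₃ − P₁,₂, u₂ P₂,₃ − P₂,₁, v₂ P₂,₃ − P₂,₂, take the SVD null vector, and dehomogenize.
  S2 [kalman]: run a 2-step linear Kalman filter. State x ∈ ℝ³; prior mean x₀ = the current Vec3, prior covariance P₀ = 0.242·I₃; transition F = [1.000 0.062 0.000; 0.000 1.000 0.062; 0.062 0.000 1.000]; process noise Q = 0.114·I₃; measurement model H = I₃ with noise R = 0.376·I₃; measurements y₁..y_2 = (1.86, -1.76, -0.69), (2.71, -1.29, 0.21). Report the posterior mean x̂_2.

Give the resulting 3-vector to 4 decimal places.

source (fourbar_fk): coupler pose = R=[0.8079 -0.5893 0.0000; 0.5893 0.8079 0.0000; 0.0000 0.0000 1.0000], t=(0.2419, 1.1140, 0.0000)
after S1 (triangulate): (-0.8630, -1.3292, 0.6957)
after S2 (kf_track): (1.3736, -1.3753, 0.1494)

result = (1.3736, -1.3753, 0.1494)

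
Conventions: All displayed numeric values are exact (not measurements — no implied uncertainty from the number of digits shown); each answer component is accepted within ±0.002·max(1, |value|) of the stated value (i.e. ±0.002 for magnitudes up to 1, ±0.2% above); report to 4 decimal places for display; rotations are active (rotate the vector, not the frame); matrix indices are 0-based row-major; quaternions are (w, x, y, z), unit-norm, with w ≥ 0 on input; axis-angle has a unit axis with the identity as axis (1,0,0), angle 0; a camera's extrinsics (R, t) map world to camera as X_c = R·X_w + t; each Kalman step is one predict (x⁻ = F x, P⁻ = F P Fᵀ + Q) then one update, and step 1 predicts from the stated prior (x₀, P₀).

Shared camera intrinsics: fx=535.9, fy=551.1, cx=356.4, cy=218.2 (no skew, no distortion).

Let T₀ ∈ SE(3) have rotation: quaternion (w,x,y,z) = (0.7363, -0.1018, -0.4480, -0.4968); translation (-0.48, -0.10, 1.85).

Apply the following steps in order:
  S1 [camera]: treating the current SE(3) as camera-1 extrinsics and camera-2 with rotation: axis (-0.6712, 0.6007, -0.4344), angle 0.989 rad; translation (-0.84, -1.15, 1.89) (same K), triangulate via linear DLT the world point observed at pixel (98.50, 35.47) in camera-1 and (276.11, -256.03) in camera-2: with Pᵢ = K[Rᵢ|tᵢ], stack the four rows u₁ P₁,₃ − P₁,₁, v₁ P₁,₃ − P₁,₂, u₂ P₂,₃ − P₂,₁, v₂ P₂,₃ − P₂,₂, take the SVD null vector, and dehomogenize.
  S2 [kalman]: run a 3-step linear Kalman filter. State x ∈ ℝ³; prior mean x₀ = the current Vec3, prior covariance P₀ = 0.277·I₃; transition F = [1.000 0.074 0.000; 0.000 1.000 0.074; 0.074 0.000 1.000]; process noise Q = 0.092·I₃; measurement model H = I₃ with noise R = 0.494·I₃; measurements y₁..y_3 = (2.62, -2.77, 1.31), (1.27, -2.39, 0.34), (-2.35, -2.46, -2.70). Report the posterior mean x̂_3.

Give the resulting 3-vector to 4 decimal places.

after S1 (triangulate): (0.6733, -0.6969, 0.1965)
after S2 (kf_track): (-0.1884, -2.1620, -0.6044)

result = (-0.1884, -2.1620, -0.6044)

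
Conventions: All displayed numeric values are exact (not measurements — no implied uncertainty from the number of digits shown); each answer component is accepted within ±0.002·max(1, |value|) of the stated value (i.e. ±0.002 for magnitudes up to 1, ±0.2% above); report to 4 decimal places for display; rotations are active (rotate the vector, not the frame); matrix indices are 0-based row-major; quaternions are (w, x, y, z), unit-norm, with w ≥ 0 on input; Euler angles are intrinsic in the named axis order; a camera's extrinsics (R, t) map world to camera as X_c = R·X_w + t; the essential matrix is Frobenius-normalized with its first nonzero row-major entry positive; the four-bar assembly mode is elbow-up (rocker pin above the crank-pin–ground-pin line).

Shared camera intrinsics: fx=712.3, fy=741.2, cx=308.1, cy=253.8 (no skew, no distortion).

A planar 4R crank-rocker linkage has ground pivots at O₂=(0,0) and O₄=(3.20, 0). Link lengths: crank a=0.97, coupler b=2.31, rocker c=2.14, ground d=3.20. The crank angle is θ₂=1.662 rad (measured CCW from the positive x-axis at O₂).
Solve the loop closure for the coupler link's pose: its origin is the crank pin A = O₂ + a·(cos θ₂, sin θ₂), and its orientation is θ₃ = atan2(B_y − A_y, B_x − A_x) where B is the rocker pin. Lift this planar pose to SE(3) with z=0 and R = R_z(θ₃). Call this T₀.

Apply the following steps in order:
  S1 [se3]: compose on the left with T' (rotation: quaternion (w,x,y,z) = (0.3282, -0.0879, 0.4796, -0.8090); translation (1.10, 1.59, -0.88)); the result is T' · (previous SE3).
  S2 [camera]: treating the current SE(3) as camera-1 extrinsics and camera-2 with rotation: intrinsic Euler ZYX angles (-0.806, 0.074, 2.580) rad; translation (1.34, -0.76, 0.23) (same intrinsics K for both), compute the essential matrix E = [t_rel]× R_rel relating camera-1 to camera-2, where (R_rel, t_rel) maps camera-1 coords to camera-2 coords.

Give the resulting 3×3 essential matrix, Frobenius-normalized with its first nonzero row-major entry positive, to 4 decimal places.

source (fourbar_fk): coupler pose = R=[0.9305 -0.3662 0.0000; 0.3662 0.9305 0.0000; 0.0000 0.0000 1.0000], t=(-0.0883, 0.9660, 0.0000)
after S1 (compose_se3): R=[-0.5521 0.6973 0.4571; -0.6915 -0.0766 -0.7183; -0.4659 -0.7126 0.5245], t=(1.5995, 1.3309, -1.6701)
after S2 (essential): [0.0730 -0.2433 -0.3169; -0.3722 0.3076 -0.5066; 0.2031 -0.4371 -0.3361]

matrix = [0.0730 -0.2433 -0.3169; -0.3722 0.3076 -0.5066; 0.2031 -0.4371 -0.3361]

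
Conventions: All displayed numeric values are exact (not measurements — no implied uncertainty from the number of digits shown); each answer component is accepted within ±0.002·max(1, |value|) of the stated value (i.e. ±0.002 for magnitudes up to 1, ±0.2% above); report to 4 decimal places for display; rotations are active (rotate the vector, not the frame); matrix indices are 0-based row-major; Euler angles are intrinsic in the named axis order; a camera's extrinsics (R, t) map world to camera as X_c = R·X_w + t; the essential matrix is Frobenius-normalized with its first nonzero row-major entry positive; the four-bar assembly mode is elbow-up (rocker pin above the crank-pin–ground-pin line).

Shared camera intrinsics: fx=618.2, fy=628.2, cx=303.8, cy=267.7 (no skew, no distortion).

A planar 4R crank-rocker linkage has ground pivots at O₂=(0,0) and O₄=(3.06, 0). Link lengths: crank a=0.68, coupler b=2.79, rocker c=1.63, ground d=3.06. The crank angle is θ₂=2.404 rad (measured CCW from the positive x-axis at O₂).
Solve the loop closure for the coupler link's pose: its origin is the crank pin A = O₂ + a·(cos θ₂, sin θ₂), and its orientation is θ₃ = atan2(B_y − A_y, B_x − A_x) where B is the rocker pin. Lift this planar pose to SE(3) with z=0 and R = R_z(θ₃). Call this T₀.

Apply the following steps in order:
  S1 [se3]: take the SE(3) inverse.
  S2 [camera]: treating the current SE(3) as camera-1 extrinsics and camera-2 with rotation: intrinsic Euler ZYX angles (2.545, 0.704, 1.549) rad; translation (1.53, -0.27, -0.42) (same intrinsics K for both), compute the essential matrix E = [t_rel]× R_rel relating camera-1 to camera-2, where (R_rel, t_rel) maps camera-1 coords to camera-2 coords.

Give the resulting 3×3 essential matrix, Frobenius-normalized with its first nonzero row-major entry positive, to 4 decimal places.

matrix = [0.0042 0.1512 0.0933; -0.1695 0.6702 -0.0486; -0.2448 -0.0861 -0.6487]

source (fourbar_fk): coupler pose = R=[0.9479 -0.3187 0.0000; 0.3187 0.9479 0.0000; 0.0000 0.0000 1.0000], t=(-0.5033, 0.4573, 0.0000)
after S1 (invert_se3): R=[0.9479 0.3187 0.0000; -0.3187 0.9479 0.0000; 0.0000 0.0000 1.0000], t=(0.3313, -0.5938, 0.0000)
after S2 (essential): [0.0042 0.1512 0.0933; -0.1695 0.6702 -0.0486; -0.2448 -0.0861 -0.6487]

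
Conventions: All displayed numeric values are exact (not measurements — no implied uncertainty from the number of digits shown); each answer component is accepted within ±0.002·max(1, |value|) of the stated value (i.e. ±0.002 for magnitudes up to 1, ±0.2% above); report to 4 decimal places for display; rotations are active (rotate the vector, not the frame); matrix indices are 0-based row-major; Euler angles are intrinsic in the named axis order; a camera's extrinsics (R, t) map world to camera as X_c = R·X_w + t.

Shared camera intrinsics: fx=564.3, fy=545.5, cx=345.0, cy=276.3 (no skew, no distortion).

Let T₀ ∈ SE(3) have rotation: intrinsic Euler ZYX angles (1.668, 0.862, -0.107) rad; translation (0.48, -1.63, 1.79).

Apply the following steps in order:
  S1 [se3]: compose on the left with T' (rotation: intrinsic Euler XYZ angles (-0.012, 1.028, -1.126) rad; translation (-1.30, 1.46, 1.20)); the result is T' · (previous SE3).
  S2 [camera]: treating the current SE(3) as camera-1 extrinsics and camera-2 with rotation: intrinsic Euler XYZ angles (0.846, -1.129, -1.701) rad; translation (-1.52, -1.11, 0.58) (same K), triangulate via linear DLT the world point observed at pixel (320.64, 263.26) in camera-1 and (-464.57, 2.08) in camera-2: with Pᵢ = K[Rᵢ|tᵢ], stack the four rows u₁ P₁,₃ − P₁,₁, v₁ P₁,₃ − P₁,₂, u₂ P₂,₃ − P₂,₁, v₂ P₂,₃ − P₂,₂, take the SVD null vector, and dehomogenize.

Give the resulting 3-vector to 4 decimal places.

after S1 (compose_se3): R=[-0.3620 -0.3603 0.8597; 0.3253 0.8155 0.4788; -0.8736 0.4530 -0.1780], t=(-0.4206, 0.3495, 3.2211)
after S2 (triangulate): (-0.7125, -0.2045, -0.0856)

result = (-0.7125, -0.2045, -0.0856)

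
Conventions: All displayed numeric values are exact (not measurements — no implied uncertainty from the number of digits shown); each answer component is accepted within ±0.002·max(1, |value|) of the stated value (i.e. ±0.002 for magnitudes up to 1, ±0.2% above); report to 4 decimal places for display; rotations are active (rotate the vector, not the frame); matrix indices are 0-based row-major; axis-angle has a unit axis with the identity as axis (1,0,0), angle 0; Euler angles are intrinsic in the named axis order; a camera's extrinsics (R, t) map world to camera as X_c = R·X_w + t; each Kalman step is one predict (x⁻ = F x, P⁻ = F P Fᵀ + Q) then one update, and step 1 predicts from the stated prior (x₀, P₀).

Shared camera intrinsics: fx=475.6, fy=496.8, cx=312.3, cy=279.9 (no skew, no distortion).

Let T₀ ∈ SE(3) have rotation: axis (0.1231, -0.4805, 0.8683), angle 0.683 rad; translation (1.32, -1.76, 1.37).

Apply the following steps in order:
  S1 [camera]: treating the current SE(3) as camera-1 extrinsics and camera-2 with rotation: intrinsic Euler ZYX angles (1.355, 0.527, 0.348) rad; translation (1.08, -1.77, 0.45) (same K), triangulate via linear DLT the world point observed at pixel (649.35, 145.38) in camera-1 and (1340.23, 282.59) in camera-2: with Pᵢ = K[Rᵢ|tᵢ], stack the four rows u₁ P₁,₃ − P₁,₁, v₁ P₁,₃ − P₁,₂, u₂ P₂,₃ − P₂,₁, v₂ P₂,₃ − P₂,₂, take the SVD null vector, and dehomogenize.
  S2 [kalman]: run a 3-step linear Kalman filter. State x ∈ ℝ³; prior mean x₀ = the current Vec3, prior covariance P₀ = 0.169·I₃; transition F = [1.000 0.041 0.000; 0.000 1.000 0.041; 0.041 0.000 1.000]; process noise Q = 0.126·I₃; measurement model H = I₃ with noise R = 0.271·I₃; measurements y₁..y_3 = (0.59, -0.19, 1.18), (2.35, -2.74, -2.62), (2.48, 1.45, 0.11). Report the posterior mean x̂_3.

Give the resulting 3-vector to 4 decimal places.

after S1 (triangulate): (1.4605, 0.4861, 0.9284)
after S2 (kf_track): (2.0474, 0.0546, -0.2675)

result = (2.0474, 0.0546, -0.2675)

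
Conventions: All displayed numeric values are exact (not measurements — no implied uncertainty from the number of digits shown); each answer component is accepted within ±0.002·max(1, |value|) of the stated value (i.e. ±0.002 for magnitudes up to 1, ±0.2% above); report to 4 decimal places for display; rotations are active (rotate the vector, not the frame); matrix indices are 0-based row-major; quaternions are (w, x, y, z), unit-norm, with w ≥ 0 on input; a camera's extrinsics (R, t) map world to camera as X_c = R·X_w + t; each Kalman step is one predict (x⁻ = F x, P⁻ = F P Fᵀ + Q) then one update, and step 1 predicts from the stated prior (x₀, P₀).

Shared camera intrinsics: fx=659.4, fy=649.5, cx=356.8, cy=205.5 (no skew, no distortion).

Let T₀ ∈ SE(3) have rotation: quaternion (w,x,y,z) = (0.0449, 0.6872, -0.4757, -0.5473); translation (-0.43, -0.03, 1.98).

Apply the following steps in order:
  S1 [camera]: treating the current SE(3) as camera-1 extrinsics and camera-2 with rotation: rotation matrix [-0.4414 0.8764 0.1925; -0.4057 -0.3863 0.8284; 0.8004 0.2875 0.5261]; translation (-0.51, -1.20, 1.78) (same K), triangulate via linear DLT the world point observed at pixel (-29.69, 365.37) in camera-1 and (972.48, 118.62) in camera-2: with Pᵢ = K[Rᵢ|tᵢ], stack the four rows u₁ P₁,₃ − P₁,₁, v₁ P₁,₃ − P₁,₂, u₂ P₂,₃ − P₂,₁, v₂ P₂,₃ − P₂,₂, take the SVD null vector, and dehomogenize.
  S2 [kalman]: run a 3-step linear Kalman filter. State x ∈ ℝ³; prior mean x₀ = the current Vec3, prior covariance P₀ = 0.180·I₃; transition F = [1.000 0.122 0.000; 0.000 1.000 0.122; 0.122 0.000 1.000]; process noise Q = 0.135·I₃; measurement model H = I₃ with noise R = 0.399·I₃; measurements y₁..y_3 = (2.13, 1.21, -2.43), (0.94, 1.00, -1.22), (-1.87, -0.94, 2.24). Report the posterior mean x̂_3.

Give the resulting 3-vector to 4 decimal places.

result = (-0.4027, 0.1737, 0.4598)

after S1 (triangulate): (-1.4635, 1.2323, 1.0609)
after S2 (kf_track): (-0.4027, 0.1737, 0.4598)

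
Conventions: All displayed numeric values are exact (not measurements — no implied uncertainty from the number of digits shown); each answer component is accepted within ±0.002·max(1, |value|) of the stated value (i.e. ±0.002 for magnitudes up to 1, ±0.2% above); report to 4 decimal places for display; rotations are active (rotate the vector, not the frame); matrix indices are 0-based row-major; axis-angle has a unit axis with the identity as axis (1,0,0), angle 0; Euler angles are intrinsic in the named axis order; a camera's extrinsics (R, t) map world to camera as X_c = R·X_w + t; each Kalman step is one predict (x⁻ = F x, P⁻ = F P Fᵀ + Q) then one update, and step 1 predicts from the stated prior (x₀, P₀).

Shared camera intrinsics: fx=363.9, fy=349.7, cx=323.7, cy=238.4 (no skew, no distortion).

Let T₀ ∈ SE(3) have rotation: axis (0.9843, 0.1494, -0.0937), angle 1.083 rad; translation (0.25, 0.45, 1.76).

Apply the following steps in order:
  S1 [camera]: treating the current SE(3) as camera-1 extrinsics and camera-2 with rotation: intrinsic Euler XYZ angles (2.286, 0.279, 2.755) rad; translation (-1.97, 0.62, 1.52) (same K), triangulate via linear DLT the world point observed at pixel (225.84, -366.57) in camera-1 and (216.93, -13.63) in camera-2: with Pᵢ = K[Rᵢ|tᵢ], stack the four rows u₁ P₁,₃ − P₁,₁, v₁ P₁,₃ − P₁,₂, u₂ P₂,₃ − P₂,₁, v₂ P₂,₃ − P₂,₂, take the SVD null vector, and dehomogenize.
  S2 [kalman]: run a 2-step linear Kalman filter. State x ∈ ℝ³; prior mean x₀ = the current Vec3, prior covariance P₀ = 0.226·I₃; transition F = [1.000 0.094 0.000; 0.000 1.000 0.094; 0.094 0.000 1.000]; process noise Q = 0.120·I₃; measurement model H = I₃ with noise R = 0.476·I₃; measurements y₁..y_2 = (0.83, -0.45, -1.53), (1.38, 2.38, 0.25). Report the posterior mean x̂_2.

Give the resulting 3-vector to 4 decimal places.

after S1 (triangulate): (-0.3842, -1.7869, 1.6057)
after S2 (kf_track): (0.5596, 0.3123, 0.3757)

result = (0.5596, 0.3123, 0.3757)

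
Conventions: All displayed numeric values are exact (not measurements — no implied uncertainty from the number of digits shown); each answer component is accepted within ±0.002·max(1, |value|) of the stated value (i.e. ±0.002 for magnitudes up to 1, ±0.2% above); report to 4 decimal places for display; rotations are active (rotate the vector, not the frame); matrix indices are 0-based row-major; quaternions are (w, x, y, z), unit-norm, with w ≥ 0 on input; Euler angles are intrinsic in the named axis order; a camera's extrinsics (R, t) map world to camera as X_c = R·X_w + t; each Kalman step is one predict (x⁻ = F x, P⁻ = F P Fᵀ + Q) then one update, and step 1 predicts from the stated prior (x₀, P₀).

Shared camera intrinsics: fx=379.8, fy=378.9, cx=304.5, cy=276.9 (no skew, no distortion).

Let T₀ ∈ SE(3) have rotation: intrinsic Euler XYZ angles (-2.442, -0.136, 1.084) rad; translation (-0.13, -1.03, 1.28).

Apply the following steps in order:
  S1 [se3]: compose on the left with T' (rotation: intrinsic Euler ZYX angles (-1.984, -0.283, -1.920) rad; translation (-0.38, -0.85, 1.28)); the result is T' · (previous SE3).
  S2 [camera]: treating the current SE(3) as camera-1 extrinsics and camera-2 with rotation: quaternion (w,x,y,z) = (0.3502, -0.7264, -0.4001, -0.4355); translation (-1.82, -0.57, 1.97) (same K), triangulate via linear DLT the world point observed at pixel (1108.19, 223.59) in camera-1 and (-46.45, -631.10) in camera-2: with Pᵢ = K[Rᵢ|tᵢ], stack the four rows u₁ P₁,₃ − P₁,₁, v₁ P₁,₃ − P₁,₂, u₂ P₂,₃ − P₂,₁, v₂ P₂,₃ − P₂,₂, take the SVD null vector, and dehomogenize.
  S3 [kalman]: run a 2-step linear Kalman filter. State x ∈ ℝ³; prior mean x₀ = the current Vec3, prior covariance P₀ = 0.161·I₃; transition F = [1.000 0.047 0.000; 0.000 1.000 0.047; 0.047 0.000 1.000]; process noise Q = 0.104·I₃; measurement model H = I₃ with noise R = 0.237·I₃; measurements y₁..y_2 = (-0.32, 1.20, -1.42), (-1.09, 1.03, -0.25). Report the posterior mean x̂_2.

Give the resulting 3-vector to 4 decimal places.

after S1 (compose_se3): R=[-0.4205 0.3475 -0.8381; -0.0551 0.9122 0.4059; 0.9056 0.2169 -0.3644], t=(1.1538, -1.2246, 1.7525)
after S2 (triangulate): (-1.1286, 1.7615, -1.6947)
after S3 (kf_track): (-0.8307, 1.2052, -0.9450)

result = (-0.8307, 1.2052, -0.9450)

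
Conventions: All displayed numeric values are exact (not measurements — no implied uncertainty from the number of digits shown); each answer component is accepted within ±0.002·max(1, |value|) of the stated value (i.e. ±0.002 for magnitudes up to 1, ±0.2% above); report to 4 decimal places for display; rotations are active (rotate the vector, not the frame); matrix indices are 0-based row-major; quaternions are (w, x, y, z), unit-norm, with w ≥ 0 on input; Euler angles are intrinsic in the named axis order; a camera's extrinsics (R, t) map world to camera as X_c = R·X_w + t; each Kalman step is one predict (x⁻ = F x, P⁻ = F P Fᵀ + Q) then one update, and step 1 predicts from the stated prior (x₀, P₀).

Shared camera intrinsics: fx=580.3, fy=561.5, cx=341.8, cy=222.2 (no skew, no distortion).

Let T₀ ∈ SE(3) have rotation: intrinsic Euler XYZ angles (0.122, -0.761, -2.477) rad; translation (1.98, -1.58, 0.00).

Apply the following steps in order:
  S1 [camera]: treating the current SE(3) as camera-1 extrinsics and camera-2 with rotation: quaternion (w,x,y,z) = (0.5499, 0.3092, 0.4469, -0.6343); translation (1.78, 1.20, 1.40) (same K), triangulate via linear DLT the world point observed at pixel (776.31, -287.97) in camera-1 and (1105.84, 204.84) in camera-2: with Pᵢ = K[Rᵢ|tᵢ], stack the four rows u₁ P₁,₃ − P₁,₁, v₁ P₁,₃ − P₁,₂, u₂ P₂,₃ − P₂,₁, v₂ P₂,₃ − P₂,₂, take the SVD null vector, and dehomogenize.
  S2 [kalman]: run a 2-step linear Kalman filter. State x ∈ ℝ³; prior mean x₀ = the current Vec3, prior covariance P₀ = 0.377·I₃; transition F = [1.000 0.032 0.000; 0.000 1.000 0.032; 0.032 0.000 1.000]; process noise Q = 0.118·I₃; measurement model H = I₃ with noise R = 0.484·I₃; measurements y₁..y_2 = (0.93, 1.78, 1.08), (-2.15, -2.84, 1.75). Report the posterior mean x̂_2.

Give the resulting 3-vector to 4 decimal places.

result = (-0.9834, -0.1984, 1.5712)

after S1 (triangulate): (-1.2151, 1.6550, 1.9944)
after S2 (kf_track): (-0.9834, -0.1984, 1.5712)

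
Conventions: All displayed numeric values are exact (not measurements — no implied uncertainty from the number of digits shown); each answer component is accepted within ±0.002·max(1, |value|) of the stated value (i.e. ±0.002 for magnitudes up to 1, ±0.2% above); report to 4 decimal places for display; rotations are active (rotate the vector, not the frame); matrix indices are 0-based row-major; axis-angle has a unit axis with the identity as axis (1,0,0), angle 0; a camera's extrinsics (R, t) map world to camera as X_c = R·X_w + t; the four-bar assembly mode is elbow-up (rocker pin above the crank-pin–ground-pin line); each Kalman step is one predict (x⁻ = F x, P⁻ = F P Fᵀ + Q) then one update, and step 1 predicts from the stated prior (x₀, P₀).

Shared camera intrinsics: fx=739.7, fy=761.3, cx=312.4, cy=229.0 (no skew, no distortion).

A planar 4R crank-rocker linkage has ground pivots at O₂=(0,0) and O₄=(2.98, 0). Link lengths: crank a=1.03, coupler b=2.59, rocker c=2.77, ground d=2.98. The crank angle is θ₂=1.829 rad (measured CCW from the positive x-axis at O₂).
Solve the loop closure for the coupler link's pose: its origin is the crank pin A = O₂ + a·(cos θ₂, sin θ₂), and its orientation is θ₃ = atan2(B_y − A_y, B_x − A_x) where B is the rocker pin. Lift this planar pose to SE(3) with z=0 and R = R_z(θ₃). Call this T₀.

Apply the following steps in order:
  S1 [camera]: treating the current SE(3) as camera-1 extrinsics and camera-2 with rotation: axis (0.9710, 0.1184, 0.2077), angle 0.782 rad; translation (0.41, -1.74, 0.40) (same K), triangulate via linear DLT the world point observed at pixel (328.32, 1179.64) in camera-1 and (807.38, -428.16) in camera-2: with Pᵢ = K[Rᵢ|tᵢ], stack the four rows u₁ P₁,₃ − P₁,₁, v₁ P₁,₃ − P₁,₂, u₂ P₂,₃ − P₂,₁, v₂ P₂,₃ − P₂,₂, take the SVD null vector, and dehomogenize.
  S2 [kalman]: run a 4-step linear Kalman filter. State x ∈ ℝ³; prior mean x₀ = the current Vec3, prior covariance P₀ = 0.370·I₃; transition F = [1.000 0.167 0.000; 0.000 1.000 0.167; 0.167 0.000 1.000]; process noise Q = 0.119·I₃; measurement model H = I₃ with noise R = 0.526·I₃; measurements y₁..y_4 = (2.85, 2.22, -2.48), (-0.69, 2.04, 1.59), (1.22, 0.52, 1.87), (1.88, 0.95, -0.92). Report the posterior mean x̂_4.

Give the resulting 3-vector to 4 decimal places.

result = (1.5378, 1.2635, 0.5275)

source (fourbar_fk): coupler pose = R=[0.8084 -0.5886 0.0000; 0.5886 0.8084 0.0000; 0.0000 0.0000 1.0000], t=(-0.2630, 0.9959, 0.0000)
after S1 (triangulate): (1.1141, 1.0110, 1.9772)
after S2 (kf_track): (1.5378, 1.2635, 0.5275)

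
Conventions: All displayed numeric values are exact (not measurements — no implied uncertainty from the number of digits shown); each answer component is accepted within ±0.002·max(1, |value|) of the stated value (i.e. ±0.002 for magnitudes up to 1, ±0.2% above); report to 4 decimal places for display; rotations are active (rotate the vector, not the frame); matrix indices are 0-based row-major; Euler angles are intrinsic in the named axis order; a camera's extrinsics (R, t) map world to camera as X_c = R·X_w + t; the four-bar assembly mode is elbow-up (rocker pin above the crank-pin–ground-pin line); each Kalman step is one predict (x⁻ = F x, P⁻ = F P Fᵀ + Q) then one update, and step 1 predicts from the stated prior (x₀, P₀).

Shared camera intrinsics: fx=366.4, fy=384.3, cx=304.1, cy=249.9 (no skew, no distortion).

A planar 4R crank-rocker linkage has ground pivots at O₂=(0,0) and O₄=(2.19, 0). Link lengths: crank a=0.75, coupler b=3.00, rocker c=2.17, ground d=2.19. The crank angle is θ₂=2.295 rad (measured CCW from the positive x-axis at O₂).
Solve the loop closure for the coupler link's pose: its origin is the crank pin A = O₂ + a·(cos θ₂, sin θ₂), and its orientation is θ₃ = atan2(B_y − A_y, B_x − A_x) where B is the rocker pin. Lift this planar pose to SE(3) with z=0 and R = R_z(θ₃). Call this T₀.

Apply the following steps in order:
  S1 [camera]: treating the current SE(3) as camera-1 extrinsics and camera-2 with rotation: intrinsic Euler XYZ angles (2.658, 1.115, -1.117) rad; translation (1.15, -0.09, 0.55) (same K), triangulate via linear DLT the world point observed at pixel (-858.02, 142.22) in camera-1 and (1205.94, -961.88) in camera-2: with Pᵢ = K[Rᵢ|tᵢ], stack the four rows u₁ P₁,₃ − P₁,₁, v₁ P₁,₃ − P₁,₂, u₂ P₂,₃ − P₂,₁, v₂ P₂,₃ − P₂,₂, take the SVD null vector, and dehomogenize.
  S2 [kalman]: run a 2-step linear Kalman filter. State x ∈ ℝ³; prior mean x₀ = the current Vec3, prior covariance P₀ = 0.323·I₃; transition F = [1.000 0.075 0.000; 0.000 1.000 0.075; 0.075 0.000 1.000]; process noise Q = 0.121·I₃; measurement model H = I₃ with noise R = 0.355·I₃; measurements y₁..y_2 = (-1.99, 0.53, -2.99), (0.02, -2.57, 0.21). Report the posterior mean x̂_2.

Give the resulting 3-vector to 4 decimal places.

source (fourbar_fk): coupler pose = R=[0.8453 -0.5343 0.0000; 0.5343 0.8453 0.0000; 0.0000 0.0000 1.0000], t=(-0.4969, 0.5618, 0.0000)
after S1 (triangulate): (-1.7068, 0.2004, 0.6453)
after S2 (kf_track): (-0.9925, -1.0306, -0.7441)

result = (-0.9925, -1.0306, -0.7441)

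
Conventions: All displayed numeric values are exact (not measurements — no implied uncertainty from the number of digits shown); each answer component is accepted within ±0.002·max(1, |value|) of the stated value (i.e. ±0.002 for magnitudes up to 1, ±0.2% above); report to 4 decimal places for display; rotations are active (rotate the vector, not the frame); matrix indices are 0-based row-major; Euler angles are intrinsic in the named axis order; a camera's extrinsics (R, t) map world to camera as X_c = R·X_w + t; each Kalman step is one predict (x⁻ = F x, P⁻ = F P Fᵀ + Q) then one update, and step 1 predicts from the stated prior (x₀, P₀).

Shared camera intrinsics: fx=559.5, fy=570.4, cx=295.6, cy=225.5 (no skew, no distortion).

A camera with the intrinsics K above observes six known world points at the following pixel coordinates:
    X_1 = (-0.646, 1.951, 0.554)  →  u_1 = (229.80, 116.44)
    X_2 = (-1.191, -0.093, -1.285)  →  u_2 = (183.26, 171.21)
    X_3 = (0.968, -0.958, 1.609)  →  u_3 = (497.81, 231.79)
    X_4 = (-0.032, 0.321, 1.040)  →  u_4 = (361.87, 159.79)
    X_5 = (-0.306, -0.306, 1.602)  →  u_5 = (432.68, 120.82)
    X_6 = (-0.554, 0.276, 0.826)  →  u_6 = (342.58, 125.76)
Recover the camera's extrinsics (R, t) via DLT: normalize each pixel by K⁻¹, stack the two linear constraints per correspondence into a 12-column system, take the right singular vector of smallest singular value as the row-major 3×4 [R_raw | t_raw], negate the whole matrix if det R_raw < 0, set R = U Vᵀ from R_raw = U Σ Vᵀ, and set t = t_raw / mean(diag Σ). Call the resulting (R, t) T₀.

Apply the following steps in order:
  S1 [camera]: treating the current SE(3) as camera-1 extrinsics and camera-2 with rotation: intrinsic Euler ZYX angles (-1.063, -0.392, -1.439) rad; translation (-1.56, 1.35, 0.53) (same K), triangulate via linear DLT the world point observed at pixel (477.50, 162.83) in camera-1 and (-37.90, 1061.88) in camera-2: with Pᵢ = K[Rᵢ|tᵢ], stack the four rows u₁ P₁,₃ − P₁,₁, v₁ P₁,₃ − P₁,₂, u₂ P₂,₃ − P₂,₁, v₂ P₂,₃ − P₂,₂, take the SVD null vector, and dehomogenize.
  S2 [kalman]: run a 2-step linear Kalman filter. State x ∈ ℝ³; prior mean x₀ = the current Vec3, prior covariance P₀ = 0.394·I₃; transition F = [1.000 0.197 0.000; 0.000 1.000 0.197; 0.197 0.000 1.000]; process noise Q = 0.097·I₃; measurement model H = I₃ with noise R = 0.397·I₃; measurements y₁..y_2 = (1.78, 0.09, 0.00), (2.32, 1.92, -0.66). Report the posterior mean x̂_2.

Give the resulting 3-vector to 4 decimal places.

result = (1.4888, 0.7680, 0.2901)

source (pnp_recover): camera pose = R=[0.2605 -0.6690 0.6961; 0.8303 -0.2126 -0.5151; 0.4926 0.7122 0.5001], t=(0.2603, -0.1099, 5.6863)
after S1 (triangulate): (-0.1385, -1.0863, 1.1698)
after S2 (kf_track): (1.4888, 0.7680, 0.2901)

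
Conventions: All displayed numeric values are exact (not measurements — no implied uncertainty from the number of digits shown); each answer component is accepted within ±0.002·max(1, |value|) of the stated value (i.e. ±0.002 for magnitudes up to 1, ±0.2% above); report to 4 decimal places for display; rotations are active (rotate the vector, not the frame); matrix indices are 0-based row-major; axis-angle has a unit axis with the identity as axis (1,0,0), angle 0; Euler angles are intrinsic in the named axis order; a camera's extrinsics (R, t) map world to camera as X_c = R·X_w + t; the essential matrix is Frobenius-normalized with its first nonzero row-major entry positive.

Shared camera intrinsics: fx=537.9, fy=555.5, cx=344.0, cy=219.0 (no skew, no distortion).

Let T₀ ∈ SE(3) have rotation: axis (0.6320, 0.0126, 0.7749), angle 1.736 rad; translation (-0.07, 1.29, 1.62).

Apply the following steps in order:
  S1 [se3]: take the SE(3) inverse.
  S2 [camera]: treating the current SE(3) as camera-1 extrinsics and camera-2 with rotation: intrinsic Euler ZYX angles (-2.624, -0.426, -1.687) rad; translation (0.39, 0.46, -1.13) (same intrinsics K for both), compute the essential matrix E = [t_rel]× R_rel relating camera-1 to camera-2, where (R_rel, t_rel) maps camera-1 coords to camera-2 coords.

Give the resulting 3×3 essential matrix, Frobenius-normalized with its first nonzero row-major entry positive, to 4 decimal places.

after S1 (invert_se3): R=[0.3006 0.7736 0.5578; -0.7551 -0.1643 0.6347; 0.5827 -0.6120 0.5347], t=(-1.8806, -0.8692, -0.0360)
after S2 (essential): [0.2753 0.0673 0.6272; -0.2970 0.5637 0.1403; 0.1987 -0.2260 0.1003]

matrix = [0.2753 0.0673 0.6272; -0.2970 0.5637 0.1403; 0.1987 -0.2260 0.1003]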